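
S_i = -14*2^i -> [-14, -28, -56, -112, -224]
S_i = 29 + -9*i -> [29, 20, 11, 2, -7]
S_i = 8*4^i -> [8, 32, 128, 512, 2048]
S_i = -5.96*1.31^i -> [-5.96, -7.81, -10.23, -13.4, -17.55]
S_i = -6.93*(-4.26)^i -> [-6.93, 29.52, -125.76, 535.75, -2282.29]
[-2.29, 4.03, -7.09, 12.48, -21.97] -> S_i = -2.29*(-1.76)^i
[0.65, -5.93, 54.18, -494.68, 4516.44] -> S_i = 0.65*(-9.13)^i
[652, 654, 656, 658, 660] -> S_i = 652 + 2*i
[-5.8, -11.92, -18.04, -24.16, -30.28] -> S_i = -5.80 + -6.12*i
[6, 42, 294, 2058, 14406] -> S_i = 6*7^i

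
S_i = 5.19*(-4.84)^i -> [5.19, -25.12, 121.58, -588.44, 2848.06]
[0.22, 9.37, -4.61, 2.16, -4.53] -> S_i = Random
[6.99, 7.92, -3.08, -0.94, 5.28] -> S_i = Random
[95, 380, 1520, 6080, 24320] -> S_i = 95*4^i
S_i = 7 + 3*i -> [7, 10, 13, 16, 19]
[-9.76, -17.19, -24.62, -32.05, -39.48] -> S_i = -9.76 + -7.43*i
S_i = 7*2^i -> [7, 14, 28, 56, 112]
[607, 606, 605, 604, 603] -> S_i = 607 + -1*i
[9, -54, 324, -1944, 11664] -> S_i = 9*-6^i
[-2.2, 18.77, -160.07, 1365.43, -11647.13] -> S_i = -2.20*(-8.53)^i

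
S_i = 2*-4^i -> [2, -8, 32, -128, 512]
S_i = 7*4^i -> [7, 28, 112, 448, 1792]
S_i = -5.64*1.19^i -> [-5.64, -6.71, -7.99, -9.5, -11.31]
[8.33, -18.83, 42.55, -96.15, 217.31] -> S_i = 8.33*(-2.26)^i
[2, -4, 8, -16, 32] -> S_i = 2*-2^i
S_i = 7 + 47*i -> [7, 54, 101, 148, 195]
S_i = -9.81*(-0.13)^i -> [-9.81, 1.28, -0.17, 0.02, -0.0]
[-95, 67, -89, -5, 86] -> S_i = Random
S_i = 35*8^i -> [35, 280, 2240, 17920, 143360]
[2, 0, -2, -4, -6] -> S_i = 2 + -2*i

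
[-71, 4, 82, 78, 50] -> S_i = Random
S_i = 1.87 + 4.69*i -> [1.87, 6.56, 11.25, 15.94, 20.63]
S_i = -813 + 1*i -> [-813, -812, -811, -810, -809]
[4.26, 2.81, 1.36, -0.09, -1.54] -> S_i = 4.26 + -1.45*i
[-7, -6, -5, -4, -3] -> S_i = -7 + 1*i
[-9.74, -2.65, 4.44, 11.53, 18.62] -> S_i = -9.74 + 7.09*i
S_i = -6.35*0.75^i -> [-6.35, -4.76, -3.57, -2.68, -2.01]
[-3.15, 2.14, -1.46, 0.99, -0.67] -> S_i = -3.15*(-0.68)^i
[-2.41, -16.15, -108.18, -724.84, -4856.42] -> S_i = -2.41*6.70^i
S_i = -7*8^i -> [-7, -56, -448, -3584, -28672]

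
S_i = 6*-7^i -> [6, -42, 294, -2058, 14406]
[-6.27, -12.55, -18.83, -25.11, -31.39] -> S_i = -6.27 + -6.28*i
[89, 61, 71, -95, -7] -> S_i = Random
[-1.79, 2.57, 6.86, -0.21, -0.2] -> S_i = Random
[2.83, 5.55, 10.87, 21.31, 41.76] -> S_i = 2.83*1.96^i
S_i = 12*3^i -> [12, 36, 108, 324, 972]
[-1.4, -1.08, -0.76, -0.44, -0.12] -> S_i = -1.40 + 0.32*i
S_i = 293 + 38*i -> [293, 331, 369, 407, 445]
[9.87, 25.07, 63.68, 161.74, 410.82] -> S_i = 9.87*2.54^i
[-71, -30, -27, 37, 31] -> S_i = Random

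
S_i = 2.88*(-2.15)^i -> [2.88, -6.19, 13.31, -28.62, 61.54]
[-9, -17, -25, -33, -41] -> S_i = -9 + -8*i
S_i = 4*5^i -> [4, 20, 100, 500, 2500]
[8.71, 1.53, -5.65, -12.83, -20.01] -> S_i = 8.71 + -7.18*i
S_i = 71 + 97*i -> [71, 168, 265, 362, 459]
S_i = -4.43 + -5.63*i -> [-4.43, -10.06, -15.69, -21.32, -26.95]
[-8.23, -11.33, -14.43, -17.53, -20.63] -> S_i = -8.23 + -3.10*i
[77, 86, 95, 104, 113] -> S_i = 77 + 9*i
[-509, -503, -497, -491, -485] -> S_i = -509 + 6*i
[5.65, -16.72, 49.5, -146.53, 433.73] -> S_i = 5.65*(-2.96)^i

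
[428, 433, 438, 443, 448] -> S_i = 428 + 5*i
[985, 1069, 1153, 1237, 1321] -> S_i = 985 + 84*i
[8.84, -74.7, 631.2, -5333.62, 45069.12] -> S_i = 8.84*(-8.45)^i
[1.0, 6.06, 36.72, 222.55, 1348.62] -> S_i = 1.00*6.06^i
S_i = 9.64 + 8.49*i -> [9.64, 18.13, 26.62, 35.11, 43.6]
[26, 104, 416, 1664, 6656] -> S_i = 26*4^i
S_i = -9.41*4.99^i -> [-9.41, -46.96, -234.31, -1169.21, -5834.34]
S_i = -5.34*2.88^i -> [-5.34, -15.38, -44.29, -127.56, -367.38]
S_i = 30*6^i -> [30, 180, 1080, 6480, 38880]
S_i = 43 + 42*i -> [43, 85, 127, 169, 211]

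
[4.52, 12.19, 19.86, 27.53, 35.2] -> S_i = 4.52 + 7.67*i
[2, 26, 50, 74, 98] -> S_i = 2 + 24*i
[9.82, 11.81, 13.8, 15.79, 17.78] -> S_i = 9.82 + 1.99*i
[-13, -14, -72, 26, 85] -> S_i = Random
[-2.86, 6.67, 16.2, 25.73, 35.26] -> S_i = -2.86 + 9.53*i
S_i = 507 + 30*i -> [507, 537, 567, 597, 627]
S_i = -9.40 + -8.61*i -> [-9.4, -18.01, -26.62, -35.23, -43.84]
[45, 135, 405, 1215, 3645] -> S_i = 45*3^i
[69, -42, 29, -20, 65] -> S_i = Random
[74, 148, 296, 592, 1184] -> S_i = 74*2^i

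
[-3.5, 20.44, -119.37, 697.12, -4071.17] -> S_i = -3.50*(-5.84)^i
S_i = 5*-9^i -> [5, -45, 405, -3645, 32805]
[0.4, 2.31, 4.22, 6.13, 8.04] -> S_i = 0.40 + 1.91*i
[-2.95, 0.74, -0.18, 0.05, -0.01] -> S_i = -2.95*(-0.25)^i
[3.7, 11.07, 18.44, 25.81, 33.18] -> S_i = 3.70 + 7.37*i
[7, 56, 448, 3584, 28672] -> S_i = 7*8^i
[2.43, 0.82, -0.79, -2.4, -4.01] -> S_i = 2.43 + -1.61*i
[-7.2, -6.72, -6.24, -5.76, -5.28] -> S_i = -7.20 + 0.48*i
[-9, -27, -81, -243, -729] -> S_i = -9*3^i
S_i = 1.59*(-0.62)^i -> [1.59, -0.99, 0.61, -0.38, 0.23]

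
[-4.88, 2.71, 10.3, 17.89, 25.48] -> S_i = -4.88 + 7.59*i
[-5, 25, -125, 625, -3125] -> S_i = -5*-5^i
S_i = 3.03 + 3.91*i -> [3.03, 6.94, 10.85, 14.76, 18.67]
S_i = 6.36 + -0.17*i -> [6.36, 6.19, 6.02, 5.85, 5.68]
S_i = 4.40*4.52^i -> [4.4, 19.89, 89.89, 406.32, 1836.57]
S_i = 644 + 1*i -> [644, 645, 646, 647, 648]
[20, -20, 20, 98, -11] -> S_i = Random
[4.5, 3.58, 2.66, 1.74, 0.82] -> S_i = 4.50 + -0.92*i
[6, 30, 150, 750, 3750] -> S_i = 6*5^i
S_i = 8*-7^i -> [8, -56, 392, -2744, 19208]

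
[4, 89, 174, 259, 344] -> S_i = 4 + 85*i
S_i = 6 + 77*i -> [6, 83, 160, 237, 314]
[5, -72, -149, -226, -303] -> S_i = 5 + -77*i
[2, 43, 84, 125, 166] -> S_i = 2 + 41*i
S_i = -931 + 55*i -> [-931, -876, -821, -766, -711]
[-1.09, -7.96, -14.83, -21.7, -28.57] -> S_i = -1.09 + -6.87*i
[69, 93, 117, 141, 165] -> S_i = 69 + 24*i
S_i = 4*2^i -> [4, 8, 16, 32, 64]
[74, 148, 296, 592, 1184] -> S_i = 74*2^i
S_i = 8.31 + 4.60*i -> [8.31, 12.91, 17.51, 22.11, 26.71]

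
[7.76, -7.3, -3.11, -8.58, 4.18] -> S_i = Random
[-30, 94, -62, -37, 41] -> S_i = Random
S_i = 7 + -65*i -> [7, -58, -123, -188, -253]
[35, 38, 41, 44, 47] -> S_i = 35 + 3*i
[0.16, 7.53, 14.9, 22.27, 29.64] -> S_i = 0.16 + 7.37*i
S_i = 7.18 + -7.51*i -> [7.18, -0.33, -7.84, -15.35, -22.86]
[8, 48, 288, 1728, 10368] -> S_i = 8*6^i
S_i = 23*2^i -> [23, 46, 92, 184, 368]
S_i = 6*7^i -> [6, 42, 294, 2058, 14406]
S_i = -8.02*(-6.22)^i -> [-8.02, 49.88, -310.28, 1929.95, -12004.27]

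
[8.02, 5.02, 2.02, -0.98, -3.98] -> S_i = 8.02 + -3.00*i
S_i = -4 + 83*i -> [-4, 79, 162, 245, 328]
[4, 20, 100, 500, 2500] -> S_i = 4*5^i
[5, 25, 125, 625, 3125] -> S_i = 5*5^i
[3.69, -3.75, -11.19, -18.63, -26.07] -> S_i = 3.69 + -7.44*i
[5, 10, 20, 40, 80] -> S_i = 5*2^i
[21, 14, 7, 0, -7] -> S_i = 21 + -7*i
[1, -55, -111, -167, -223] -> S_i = 1 + -56*i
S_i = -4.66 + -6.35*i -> [-4.66, -11.01, -17.36, -23.71, -30.06]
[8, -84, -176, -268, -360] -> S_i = 8 + -92*i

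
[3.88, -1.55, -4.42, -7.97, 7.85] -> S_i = Random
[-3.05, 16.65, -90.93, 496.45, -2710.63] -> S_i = -3.05*(-5.46)^i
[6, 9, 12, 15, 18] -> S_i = 6 + 3*i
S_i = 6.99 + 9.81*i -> [6.99, 16.8, 26.61, 36.42, 46.23]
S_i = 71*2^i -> [71, 142, 284, 568, 1136]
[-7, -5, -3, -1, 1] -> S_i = -7 + 2*i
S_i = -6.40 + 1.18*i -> [-6.4, -5.22, -4.04, -2.86, -1.68]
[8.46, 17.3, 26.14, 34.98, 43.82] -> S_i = 8.46 + 8.84*i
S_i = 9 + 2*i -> [9, 11, 13, 15, 17]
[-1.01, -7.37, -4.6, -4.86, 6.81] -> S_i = Random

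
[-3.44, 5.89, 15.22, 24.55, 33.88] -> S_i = -3.44 + 9.33*i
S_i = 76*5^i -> [76, 380, 1900, 9500, 47500]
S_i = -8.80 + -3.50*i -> [-8.8, -12.3, -15.8, -19.3, -22.8]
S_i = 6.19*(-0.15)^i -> [6.19, -0.93, 0.14, -0.02, 0.0]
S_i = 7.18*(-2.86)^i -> [7.18, -20.53, 58.73, -167.97, 480.38]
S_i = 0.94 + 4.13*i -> [0.94, 5.07, 9.2, 13.33, 17.46]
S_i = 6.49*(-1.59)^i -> [6.49, -10.32, 16.41, -26.09, 41.48]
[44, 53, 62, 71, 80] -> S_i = 44 + 9*i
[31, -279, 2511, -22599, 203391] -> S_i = 31*-9^i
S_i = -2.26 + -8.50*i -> [-2.26, -10.76, -19.26, -27.76, -36.26]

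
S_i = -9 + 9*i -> [-9, 0, 9, 18, 27]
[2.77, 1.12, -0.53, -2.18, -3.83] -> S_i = 2.77 + -1.65*i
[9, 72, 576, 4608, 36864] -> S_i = 9*8^i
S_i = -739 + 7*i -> [-739, -732, -725, -718, -711]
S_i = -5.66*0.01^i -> [-5.66, -0.06, -0.0, -0.0, -0.0]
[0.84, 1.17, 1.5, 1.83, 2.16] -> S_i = 0.84 + 0.33*i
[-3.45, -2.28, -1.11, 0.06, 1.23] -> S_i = -3.45 + 1.17*i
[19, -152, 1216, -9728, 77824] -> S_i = 19*-8^i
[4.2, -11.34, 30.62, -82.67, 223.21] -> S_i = 4.20*(-2.70)^i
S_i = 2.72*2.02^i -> [2.72, 5.49, 11.1, 22.42, 45.29]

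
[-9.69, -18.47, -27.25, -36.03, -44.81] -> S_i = -9.69 + -8.78*i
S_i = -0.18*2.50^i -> [-0.18, -0.45, -1.12, -2.81, -7.03]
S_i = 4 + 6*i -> [4, 10, 16, 22, 28]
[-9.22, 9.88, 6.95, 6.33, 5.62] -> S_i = Random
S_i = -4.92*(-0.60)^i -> [-4.92, 2.95, -1.77, 1.06, -0.64]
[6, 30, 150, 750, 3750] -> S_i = 6*5^i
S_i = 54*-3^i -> [54, -162, 486, -1458, 4374]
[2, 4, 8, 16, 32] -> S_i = 2*2^i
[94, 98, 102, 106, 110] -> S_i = 94 + 4*i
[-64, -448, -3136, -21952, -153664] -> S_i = -64*7^i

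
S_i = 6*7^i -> [6, 42, 294, 2058, 14406]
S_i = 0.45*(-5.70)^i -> [0.45, -2.56, 14.62, -83.34, 475.02]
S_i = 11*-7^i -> [11, -77, 539, -3773, 26411]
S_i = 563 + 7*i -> [563, 570, 577, 584, 591]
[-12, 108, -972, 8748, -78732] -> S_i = -12*-9^i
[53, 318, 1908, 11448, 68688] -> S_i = 53*6^i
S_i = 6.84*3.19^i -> [6.84, 21.82, 69.6, 222.04, 708.3]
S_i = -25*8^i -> [-25, -200, -1600, -12800, -102400]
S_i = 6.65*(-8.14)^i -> [6.65, -54.13, 440.63, -3586.7, 29195.73]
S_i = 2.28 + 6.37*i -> [2.28, 8.65, 15.02, 21.39, 27.76]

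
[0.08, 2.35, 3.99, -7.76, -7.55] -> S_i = Random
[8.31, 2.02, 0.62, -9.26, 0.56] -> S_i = Random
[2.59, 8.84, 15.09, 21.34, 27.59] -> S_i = 2.59 + 6.25*i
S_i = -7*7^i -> [-7, -49, -343, -2401, -16807]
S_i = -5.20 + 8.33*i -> [-5.2, 3.13, 11.46, 19.79, 28.12]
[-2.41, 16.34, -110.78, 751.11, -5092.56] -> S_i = -2.41*(-6.78)^i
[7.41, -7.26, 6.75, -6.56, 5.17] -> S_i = Random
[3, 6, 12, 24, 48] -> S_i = 3*2^i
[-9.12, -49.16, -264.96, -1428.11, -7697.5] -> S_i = -9.12*5.39^i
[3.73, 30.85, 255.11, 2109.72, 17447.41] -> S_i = 3.73*8.27^i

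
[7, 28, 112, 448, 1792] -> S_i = 7*4^i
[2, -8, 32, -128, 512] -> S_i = 2*-4^i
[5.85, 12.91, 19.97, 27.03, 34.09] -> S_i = 5.85 + 7.06*i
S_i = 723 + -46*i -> [723, 677, 631, 585, 539]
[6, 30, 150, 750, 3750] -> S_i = 6*5^i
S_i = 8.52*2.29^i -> [8.52, 19.51, 44.68, 102.32, 234.3]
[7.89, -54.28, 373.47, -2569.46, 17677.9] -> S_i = 7.89*(-6.88)^i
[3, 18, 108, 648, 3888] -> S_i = 3*6^i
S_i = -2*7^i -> [-2, -14, -98, -686, -4802]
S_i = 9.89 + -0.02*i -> [9.89, 9.87, 9.85, 9.83, 9.81]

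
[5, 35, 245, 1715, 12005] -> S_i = 5*7^i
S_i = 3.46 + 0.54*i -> [3.46, 4.0, 4.54, 5.08, 5.62]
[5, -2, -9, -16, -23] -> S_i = 5 + -7*i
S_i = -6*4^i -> [-6, -24, -96, -384, -1536]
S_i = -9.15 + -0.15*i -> [-9.15, -9.3, -9.45, -9.6, -9.75]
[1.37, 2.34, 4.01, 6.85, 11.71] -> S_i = 1.37*1.71^i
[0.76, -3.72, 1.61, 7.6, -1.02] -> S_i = Random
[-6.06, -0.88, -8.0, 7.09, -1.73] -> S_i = Random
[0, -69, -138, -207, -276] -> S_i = 0 + -69*i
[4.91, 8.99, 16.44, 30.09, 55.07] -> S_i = 4.91*1.83^i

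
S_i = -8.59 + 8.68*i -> [-8.59, 0.09, 8.77, 17.45, 26.13]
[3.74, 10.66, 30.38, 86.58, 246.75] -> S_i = 3.74*2.85^i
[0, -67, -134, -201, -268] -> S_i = 0 + -67*i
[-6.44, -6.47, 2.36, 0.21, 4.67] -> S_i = Random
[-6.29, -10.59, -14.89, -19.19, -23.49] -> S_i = -6.29 + -4.30*i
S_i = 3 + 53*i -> [3, 56, 109, 162, 215]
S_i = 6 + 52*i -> [6, 58, 110, 162, 214]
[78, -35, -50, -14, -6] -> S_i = Random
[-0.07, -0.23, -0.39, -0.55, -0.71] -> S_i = -0.07 + -0.16*i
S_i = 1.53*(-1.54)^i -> [1.53, -2.36, 3.63, -5.59, 8.61]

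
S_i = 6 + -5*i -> [6, 1, -4, -9, -14]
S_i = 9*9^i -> [9, 81, 729, 6561, 59049]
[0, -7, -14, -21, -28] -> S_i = 0 + -7*i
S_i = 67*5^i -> [67, 335, 1675, 8375, 41875]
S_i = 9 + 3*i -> [9, 12, 15, 18, 21]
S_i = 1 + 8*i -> [1, 9, 17, 25, 33]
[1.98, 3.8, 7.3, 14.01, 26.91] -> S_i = 1.98*1.92^i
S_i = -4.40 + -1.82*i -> [-4.4, -6.22, -8.04, -9.86, -11.68]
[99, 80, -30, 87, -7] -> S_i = Random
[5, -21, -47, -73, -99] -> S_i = 5 + -26*i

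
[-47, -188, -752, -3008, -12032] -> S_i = -47*4^i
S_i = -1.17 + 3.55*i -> [-1.17, 2.38, 5.93, 9.48, 13.03]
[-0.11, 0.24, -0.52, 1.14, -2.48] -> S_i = -0.11*(-2.18)^i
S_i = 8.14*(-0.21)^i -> [8.14, -1.71, 0.36, -0.08, 0.02]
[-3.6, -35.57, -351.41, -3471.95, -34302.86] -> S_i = -3.60*9.88^i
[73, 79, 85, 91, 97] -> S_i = 73 + 6*i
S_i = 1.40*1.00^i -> [1.4, 1.4, 1.4, 1.4, 1.4]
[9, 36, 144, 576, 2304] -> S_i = 9*4^i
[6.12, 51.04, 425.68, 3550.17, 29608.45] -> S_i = 6.12*8.34^i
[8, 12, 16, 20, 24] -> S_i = 8 + 4*i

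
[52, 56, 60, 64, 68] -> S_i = 52 + 4*i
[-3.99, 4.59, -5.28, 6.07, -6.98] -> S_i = -3.99*(-1.15)^i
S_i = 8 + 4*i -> [8, 12, 16, 20, 24]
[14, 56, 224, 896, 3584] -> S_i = 14*4^i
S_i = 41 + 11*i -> [41, 52, 63, 74, 85]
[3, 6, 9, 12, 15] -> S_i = 3 + 3*i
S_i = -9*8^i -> [-9, -72, -576, -4608, -36864]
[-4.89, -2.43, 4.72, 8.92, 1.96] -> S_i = Random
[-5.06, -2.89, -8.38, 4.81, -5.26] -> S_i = Random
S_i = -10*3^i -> [-10, -30, -90, -270, -810]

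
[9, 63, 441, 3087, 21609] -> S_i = 9*7^i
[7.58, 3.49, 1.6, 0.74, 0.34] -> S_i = 7.58*0.46^i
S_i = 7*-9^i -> [7, -63, 567, -5103, 45927]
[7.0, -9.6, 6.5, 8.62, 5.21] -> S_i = Random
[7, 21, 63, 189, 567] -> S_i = 7*3^i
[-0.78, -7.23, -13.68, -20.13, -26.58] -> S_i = -0.78 + -6.45*i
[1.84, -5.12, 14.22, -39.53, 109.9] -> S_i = 1.84*(-2.78)^i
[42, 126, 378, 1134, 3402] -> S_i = 42*3^i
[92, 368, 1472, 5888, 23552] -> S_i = 92*4^i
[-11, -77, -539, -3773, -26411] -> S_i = -11*7^i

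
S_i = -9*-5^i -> [-9, 45, -225, 1125, -5625]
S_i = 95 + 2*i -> [95, 97, 99, 101, 103]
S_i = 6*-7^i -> [6, -42, 294, -2058, 14406]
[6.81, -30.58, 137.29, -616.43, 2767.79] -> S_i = 6.81*(-4.49)^i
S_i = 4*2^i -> [4, 8, 16, 32, 64]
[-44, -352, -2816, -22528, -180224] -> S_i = -44*8^i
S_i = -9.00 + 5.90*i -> [-9.0, -3.1, 2.8, 8.7, 14.6]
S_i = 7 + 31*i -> [7, 38, 69, 100, 131]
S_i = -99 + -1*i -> [-99, -100, -101, -102, -103]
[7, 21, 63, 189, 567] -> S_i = 7*3^i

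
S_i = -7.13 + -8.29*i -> [-7.13, -15.42, -23.71, -32.0, -40.29]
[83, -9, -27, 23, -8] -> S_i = Random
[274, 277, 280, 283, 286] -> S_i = 274 + 3*i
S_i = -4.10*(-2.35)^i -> [-4.1, 9.64, -22.64, 53.21, -125.04]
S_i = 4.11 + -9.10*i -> [4.11, -4.99, -14.09, -23.19, -32.29]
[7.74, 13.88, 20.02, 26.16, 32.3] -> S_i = 7.74 + 6.14*i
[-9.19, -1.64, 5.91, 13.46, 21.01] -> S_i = -9.19 + 7.55*i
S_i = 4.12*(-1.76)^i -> [4.12, -7.25, 12.76, -22.46, 39.53]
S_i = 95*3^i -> [95, 285, 855, 2565, 7695]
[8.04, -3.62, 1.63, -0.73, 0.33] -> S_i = 8.04*(-0.45)^i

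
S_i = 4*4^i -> [4, 16, 64, 256, 1024]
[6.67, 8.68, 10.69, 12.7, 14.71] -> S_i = 6.67 + 2.01*i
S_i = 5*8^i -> [5, 40, 320, 2560, 20480]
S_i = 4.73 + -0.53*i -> [4.73, 4.2, 3.67, 3.14, 2.61]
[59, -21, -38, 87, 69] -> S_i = Random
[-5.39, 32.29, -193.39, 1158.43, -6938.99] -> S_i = -5.39*(-5.99)^i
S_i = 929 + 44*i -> [929, 973, 1017, 1061, 1105]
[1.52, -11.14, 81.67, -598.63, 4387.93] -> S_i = 1.52*(-7.33)^i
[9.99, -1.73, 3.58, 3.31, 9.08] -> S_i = Random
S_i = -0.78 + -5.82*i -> [-0.78, -6.6, -12.42, -18.24, -24.06]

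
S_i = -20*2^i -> [-20, -40, -80, -160, -320]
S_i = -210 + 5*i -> [-210, -205, -200, -195, -190]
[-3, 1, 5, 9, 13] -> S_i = -3 + 4*i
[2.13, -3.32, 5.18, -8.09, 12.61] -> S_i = 2.13*(-1.56)^i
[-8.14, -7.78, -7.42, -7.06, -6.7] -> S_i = -8.14 + 0.36*i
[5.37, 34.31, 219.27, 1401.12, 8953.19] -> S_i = 5.37*6.39^i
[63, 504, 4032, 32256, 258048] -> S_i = 63*8^i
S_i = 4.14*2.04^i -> [4.14, 8.45, 17.23, 35.15, 71.7]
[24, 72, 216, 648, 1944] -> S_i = 24*3^i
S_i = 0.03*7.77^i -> [0.03, 0.23, 1.81, 14.07, 109.35]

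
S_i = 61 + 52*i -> [61, 113, 165, 217, 269]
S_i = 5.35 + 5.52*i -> [5.35, 10.87, 16.39, 21.91, 27.43]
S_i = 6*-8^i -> [6, -48, 384, -3072, 24576]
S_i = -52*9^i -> [-52, -468, -4212, -37908, -341172]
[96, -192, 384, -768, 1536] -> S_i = 96*-2^i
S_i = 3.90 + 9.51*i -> [3.9, 13.41, 22.92, 32.43, 41.94]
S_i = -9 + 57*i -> [-9, 48, 105, 162, 219]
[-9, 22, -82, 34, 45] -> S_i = Random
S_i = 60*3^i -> [60, 180, 540, 1620, 4860]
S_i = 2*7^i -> [2, 14, 98, 686, 4802]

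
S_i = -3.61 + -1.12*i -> [-3.61, -4.73, -5.85, -6.97, -8.09]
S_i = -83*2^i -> [-83, -166, -332, -664, -1328]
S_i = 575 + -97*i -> [575, 478, 381, 284, 187]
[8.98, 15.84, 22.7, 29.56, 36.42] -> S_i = 8.98 + 6.86*i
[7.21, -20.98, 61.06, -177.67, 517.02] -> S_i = 7.21*(-2.91)^i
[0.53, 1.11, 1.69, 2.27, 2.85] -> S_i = 0.53 + 0.58*i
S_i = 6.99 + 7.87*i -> [6.99, 14.86, 22.73, 30.6, 38.47]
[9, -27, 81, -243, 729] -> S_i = 9*-3^i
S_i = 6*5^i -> [6, 30, 150, 750, 3750]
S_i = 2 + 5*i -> [2, 7, 12, 17, 22]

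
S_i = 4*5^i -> [4, 20, 100, 500, 2500]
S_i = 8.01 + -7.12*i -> [8.01, 0.89, -6.23, -13.35, -20.47]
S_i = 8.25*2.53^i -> [8.25, 20.87, 52.81, 133.6, 338.02]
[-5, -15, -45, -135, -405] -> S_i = -5*3^i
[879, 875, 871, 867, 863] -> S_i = 879 + -4*i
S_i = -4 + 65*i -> [-4, 61, 126, 191, 256]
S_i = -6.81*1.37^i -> [-6.81, -9.33, -12.78, -17.51, -23.99]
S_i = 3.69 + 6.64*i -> [3.69, 10.33, 16.97, 23.61, 30.25]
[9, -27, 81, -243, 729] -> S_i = 9*-3^i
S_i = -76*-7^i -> [-76, 532, -3724, 26068, -182476]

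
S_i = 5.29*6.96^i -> [5.29, 36.82, 256.26, 1783.54, 12413.45]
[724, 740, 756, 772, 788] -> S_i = 724 + 16*i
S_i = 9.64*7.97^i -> [9.64, 76.83, 612.34, 4880.36, 38896.48]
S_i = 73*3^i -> [73, 219, 657, 1971, 5913]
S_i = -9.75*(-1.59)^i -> [-9.75, 15.5, -24.65, 39.19, -62.32]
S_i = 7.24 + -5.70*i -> [7.24, 1.54, -4.16, -9.86, -15.56]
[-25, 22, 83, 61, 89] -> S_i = Random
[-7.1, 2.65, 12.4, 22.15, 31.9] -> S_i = -7.10 + 9.75*i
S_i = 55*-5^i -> [55, -275, 1375, -6875, 34375]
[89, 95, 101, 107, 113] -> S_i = 89 + 6*i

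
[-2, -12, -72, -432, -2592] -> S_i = -2*6^i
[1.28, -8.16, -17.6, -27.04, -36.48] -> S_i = 1.28 + -9.44*i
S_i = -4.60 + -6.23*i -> [-4.6, -10.83, -17.06, -23.29, -29.52]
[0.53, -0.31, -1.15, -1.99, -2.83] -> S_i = 0.53 + -0.84*i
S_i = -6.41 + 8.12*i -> [-6.41, 1.71, 9.83, 17.95, 26.07]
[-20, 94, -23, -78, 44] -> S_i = Random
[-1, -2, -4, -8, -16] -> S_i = -1*2^i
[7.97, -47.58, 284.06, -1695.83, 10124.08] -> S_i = 7.97*(-5.97)^i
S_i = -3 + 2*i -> [-3, -1, 1, 3, 5]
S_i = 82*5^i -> [82, 410, 2050, 10250, 51250]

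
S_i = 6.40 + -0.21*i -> [6.4, 6.19, 5.98, 5.77, 5.56]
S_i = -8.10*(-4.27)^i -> [-8.1, 34.59, -147.69, 630.62, -2692.75]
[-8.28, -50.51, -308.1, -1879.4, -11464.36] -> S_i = -8.28*6.10^i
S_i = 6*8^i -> [6, 48, 384, 3072, 24576]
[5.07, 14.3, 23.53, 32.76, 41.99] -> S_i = 5.07 + 9.23*i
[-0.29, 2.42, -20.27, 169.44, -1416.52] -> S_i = -0.29*(-8.36)^i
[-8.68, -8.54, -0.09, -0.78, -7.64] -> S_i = Random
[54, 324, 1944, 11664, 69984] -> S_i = 54*6^i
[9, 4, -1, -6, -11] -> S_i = 9 + -5*i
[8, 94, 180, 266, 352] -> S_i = 8 + 86*i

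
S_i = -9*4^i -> [-9, -36, -144, -576, -2304]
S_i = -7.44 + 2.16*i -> [-7.44, -5.28, -3.12, -0.96, 1.2]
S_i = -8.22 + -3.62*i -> [-8.22, -11.84, -15.46, -19.08, -22.7]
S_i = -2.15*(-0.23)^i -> [-2.15, 0.49, -0.11, 0.03, -0.01]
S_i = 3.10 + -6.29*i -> [3.1, -3.19, -9.48, -15.77, -22.06]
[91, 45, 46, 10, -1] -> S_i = Random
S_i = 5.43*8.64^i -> [5.43, 46.92, 405.35, 3502.2, 30259.02]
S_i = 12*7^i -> [12, 84, 588, 4116, 28812]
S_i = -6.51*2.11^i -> [-6.51, -13.74, -28.98, -61.15, -129.04]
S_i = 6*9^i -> [6, 54, 486, 4374, 39366]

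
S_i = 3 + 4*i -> [3, 7, 11, 15, 19]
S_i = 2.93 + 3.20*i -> [2.93, 6.13, 9.33, 12.53, 15.73]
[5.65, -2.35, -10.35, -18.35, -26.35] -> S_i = 5.65 + -8.00*i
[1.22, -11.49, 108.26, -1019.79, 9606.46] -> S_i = 1.22*(-9.42)^i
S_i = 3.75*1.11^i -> [3.75, 4.16, 4.62, 5.13, 5.69]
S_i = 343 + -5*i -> [343, 338, 333, 328, 323]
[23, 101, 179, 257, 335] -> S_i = 23 + 78*i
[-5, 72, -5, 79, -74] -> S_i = Random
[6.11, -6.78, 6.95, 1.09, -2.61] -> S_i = Random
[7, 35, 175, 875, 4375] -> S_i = 7*5^i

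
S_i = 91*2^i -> [91, 182, 364, 728, 1456]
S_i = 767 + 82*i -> [767, 849, 931, 1013, 1095]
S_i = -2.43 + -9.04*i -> [-2.43, -11.47, -20.51, -29.55, -38.59]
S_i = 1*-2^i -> [1, -2, 4, -8, 16]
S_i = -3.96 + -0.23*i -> [-3.96, -4.19, -4.42, -4.65, -4.88]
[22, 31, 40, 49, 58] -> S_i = 22 + 9*i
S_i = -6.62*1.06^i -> [-6.62, -7.02, -7.44, -7.88, -8.36]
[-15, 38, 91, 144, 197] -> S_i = -15 + 53*i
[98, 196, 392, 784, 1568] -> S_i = 98*2^i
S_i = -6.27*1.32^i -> [-6.27, -8.28, -10.92, -14.42, -19.04]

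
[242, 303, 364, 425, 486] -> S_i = 242 + 61*i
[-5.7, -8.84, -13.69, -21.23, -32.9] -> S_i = -5.70*1.55^i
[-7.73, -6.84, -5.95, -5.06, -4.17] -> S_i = -7.73 + 0.89*i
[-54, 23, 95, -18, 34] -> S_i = Random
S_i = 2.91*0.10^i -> [2.91, 0.29, 0.03, 0.0, 0.0]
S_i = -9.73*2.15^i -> [-9.73, -20.92, -44.98, -96.7, -207.91]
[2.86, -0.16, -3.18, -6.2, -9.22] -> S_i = 2.86 + -3.02*i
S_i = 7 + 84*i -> [7, 91, 175, 259, 343]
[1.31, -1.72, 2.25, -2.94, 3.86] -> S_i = 1.31*(-1.31)^i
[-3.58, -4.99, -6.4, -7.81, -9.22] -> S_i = -3.58 + -1.41*i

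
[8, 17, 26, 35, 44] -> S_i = 8 + 9*i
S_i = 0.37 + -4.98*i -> [0.37, -4.61, -9.59, -14.57, -19.55]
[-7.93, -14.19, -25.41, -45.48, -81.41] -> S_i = -7.93*1.79^i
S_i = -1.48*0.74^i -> [-1.48, -1.1, -0.81, -0.6, -0.44]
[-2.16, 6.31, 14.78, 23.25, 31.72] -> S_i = -2.16 + 8.47*i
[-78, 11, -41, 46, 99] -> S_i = Random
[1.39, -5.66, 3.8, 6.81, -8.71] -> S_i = Random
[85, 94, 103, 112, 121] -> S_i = 85 + 9*i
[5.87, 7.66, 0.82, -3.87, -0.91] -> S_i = Random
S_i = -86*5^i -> [-86, -430, -2150, -10750, -53750]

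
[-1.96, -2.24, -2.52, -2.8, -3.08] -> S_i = -1.96 + -0.28*i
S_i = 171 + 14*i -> [171, 185, 199, 213, 227]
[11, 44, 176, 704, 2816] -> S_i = 11*4^i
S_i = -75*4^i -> [-75, -300, -1200, -4800, -19200]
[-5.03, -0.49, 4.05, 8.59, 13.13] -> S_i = -5.03 + 4.54*i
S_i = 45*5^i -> [45, 225, 1125, 5625, 28125]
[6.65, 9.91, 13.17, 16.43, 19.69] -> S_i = 6.65 + 3.26*i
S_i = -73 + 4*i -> [-73, -69, -65, -61, -57]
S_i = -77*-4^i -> [-77, 308, -1232, 4928, -19712]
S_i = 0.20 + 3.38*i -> [0.2, 3.58, 6.96, 10.34, 13.72]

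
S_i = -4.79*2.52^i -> [-4.79, -12.07, -30.42, -76.65, -193.17]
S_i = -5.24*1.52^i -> [-5.24, -7.96, -12.11, -18.4, -27.97]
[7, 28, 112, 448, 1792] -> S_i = 7*4^i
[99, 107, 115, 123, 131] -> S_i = 99 + 8*i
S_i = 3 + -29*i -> [3, -26, -55, -84, -113]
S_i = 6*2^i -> [6, 12, 24, 48, 96]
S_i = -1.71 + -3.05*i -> [-1.71, -4.76, -7.81, -10.86, -13.91]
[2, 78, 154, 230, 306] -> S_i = 2 + 76*i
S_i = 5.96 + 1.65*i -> [5.96, 7.61, 9.26, 10.91, 12.56]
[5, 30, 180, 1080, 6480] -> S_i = 5*6^i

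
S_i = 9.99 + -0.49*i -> [9.99, 9.5, 9.01, 8.52, 8.03]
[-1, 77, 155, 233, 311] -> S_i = -1 + 78*i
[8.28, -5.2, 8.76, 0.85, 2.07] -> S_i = Random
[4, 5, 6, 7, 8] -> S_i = 4 + 1*i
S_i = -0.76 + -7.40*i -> [-0.76, -8.16, -15.56, -22.96, -30.36]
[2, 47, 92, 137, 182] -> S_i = 2 + 45*i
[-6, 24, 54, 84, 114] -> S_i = -6 + 30*i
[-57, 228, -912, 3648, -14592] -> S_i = -57*-4^i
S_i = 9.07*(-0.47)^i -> [9.07, -4.26, 2.0, -0.94, 0.44]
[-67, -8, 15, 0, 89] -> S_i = Random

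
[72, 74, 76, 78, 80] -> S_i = 72 + 2*i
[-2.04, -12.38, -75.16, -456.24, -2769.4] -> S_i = -2.04*6.07^i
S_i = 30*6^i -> [30, 180, 1080, 6480, 38880]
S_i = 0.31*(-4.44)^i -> [0.31, -1.38, 6.11, -27.13, 120.47]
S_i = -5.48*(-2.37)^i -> [-5.48, 12.99, -30.78, 72.95, -172.89]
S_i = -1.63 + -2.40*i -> [-1.63, -4.03, -6.43, -8.83, -11.23]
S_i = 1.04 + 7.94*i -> [1.04, 8.98, 16.92, 24.86, 32.8]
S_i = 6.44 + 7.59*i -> [6.44, 14.03, 21.62, 29.21, 36.8]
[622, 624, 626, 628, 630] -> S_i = 622 + 2*i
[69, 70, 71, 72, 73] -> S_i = 69 + 1*i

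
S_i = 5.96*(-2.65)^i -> [5.96, -15.79, 41.85, -110.91, 293.92]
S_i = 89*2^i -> [89, 178, 356, 712, 1424]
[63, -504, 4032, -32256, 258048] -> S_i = 63*-8^i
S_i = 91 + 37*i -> [91, 128, 165, 202, 239]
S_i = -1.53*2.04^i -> [-1.53, -3.12, -6.37, -12.99, -26.5]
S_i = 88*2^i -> [88, 176, 352, 704, 1408]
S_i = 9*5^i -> [9, 45, 225, 1125, 5625]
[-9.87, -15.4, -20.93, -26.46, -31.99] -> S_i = -9.87 + -5.53*i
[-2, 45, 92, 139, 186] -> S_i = -2 + 47*i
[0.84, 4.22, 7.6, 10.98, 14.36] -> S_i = 0.84 + 3.38*i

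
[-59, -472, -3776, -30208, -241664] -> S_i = -59*8^i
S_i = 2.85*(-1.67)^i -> [2.85, -4.76, 7.95, -13.27, 22.17]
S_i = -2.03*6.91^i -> [-2.03, -14.03, -96.93, -669.78, -4628.16]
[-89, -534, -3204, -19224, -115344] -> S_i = -89*6^i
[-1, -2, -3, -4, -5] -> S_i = -1 + -1*i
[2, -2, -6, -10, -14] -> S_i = 2 + -4*i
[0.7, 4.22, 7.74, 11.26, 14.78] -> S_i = 0.70 + 3.52*i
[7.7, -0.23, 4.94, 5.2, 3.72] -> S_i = Random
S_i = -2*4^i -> [-2, -8, -32, -128, -512]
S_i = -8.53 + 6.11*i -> [-8.53, -2.42, 3.69, 9.8, 15.91]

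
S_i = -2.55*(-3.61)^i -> [-2.55, 9.21, -33.23, 119.97, -433.08]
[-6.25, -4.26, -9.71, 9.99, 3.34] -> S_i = Random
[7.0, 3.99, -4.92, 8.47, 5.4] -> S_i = Random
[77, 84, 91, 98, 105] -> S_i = 77 + 7*i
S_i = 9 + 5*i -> [9, 14, 19, 24, 29]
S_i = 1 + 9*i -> [1, 10, 19, 28, 37]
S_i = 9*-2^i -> [9, -18, 36, -72, 144]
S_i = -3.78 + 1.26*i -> [-3.78, -2.52, -1.26, 0.0, 1.26]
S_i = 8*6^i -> [8, 48, 288, 1728, 10368]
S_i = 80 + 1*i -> [80, 81, 82, 83, 84]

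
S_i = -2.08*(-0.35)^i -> [-2.08, 0.73, -0.25, 0.09, -0.03]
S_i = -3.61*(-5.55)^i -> [-3.61, 20.04, -111.2, 617.14, -3425.15]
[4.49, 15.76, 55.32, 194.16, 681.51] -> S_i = 4.49*3.51^i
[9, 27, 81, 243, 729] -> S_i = 9*3^i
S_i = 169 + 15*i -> [169, 184, 199, 214, 229]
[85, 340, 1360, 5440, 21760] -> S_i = 85*4^i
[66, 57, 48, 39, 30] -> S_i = 66 + -9*i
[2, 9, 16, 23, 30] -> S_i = 2 + 7*i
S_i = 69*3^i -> [69, 207, 621, 1863, 5589]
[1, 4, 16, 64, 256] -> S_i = 1*4^i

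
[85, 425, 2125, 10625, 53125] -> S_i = 85*5^i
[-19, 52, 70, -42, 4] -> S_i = Random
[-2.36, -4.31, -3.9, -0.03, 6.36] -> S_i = Random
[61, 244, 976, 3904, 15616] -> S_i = 61*4^i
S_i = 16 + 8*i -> [16, 24, 32, 40, 48]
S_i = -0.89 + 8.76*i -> [-0.89, 7.87, 16.63, 25.39, 34.15]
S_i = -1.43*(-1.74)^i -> [-1.43, 2.49, -4.33, 7.53, -13.11]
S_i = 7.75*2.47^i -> [7.75, 19.14, 47.28, 116.79, 288.46]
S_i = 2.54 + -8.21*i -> [2.54, -5.67, -13.88, -22.09, -30.3]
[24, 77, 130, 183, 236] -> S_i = 24 + 53*i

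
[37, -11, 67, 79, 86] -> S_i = Random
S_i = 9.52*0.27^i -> [9.52, 2.57, 0.69, 0.19, 0.05]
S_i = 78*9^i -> [78, 702, 6318, 56862, 511758]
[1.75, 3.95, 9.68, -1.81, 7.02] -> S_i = Random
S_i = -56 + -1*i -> [-56, -57, -58, -59, -60]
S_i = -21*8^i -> [-21, -168, -1344, -10752, -86016]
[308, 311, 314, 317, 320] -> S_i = 308 + 3*i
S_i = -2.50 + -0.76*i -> [-2.5, -3.26, -4.02, -4.78, -5.54]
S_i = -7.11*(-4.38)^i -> [-7.11, 31.14, -136.4, 597.44, -2616.77]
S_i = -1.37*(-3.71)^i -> [-1.37, 5.08, -18.86, 69.96, -259.55]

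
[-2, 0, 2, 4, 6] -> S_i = -2 + 2*i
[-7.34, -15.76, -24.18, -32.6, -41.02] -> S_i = -7.34 + -8.42*i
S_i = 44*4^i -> [44, 176, 704, 2816, 11264]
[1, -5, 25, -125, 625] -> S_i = 1*-5^i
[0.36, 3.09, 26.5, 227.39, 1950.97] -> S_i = 0.36*8.58^i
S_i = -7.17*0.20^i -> [-7.17, -1.43, -0.29, -0.06, -0.01]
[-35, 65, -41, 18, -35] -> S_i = Random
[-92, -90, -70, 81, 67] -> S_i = Random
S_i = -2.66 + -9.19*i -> [-2.66, -11.85, -21.04, -30.23, -39.42]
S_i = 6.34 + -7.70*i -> [6.34, -1.36, -9.06, -16.76, -24.46]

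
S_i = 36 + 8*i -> [36, 44, 52, 60, 68]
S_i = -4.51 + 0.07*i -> [-4.51, -4.44, -4.37, -4.3, -4.23]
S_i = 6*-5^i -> [6, -30, 150, -750, 3750]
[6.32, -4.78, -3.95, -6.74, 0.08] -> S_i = Random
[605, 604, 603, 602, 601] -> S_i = 605 + -1*i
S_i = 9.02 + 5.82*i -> [9.02, 14.84, 20.66, 26.48, 32.3]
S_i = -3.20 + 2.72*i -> [-3.2, -0.48, 2.24, 4.96, 7.68]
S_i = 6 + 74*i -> [6, 80, 154, 228, 302]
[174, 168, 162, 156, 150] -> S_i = 174 + -6*i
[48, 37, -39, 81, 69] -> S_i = Random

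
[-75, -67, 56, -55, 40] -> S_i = Random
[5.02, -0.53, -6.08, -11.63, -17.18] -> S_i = 5.02 + -5.55*i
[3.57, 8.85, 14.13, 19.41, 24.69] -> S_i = 3.57 + 5.28*i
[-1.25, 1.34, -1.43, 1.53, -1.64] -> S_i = -1.25*(-1.07)^i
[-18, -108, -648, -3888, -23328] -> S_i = -18*6^i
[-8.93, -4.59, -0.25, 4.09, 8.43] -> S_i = -8.93 + 4.34*i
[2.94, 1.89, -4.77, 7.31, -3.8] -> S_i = Random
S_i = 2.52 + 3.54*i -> [2.52, 6.06, 9.6, 13.14, 16.68]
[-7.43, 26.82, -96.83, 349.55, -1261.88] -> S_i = -7.43*(-3.61)^i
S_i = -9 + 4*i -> [-9, -5, -1, 3, 7]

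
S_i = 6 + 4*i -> [6, 10, 14, 18, 22]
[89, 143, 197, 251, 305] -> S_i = 89 + 54*i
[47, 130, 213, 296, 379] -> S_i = 47 + 83*i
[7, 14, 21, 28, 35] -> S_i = 7 + 7*i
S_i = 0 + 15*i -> [0, 15, 30, 45, 60]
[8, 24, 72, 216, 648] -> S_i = 8*3^i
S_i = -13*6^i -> [-13, -78, -468, -2808, -16848]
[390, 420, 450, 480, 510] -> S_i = 390 + 30*i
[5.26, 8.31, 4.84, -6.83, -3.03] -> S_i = Random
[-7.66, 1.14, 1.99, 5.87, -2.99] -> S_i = Random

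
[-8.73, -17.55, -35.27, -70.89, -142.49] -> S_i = -8.73*2.01^i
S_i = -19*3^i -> [-19, -57, -171, -513, -1539]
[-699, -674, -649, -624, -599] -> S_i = -699 + 25*i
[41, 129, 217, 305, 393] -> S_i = 41 + 88*i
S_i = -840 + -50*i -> [-840, -890, -940, -990, -1040]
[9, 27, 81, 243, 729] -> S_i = 9*3^i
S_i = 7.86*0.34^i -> [7.86, 2.67, 0.91, 0.31, 0.11]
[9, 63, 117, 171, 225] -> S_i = 9 + 54*i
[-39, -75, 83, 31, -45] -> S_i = Random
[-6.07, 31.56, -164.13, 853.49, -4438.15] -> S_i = -6.07*(-5.20)^i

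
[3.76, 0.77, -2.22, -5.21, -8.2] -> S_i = 3.76 + -2.99*i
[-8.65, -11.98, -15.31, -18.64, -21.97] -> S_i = -8.65 + -3.33*i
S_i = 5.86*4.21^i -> [5.86, 24.67, 103.86, 437.26, 1840.88]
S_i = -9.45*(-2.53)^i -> [-9.45, 23.91, -60.49, 153.04, -387.18]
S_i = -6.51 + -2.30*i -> [-6.51, -8.81, -11.11, -13.41, -15.71]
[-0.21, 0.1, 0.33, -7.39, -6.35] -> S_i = Random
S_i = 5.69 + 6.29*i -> [5.69, 11.98, 18.27, 24.56, 30.85]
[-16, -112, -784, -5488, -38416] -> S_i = -16*7^i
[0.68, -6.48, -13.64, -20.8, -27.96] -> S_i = 0.68 + -7.16*i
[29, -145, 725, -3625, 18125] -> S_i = 29*-5^i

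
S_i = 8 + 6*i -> [8, 14, 20, 26, 32]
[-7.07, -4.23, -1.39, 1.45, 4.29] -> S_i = -7.07 + 2.84*i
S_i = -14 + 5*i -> [-14, -9, -4, 1, 6]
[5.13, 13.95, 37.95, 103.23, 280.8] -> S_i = 5.13*2.72^i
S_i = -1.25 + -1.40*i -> [-1.25, -2.65, -4.05, -5.45, -6.85]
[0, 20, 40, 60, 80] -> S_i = 0 + 20*i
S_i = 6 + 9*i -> [6, 15, 24, 33, 42]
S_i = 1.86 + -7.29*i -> [1.86, -5.43, -12.72, -20.01, -27.3]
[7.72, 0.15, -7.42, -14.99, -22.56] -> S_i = 7.72 + -7.57*i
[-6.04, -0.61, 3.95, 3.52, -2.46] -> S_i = Random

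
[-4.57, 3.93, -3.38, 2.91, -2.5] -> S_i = -4.57*(-0.86)^i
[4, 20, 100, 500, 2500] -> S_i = 4*5^i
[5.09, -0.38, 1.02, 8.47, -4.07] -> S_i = Random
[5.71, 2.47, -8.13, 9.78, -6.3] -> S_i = Random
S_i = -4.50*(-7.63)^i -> [-4.5, 34.34, -261.98, 1998.88, -15251.43]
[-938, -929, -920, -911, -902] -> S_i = -938 + 9*i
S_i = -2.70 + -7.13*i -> [-2.7, -9.83, -16.96, -24.09, -31.22]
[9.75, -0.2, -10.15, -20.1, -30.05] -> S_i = 9.75 + -9.95*i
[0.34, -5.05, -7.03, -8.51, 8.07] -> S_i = Random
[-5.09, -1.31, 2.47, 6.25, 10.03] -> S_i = -5.09 + 3.78*i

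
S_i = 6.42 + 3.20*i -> [6.42, 9.62, 12.82, 16.02, 19.22]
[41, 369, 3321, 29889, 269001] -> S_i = 41*9^i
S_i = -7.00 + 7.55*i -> [-7.0, 0.55, 8.1, 15.65, 23.2]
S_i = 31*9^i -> [31, 279, 2511, 22599, 203391]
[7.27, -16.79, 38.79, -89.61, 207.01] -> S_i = 7.27*(-2.31)^i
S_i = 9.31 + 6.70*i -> [9.31, 16.01, 22.71, 29.41, 36.11]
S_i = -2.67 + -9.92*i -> [-2.67, -12.59, -22.51, -32.43, -42.35]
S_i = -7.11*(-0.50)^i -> [-7.11, 3.56, -1.78, 0.89, -0.44]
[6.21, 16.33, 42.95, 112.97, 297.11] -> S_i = 6.21*2.63^i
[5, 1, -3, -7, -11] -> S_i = 5 + -4*i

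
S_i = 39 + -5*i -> [39, 34, 29, 24, 19]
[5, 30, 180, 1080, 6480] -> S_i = 5*6^i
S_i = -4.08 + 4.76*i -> [-4.08, 0.68, 5.44, 10.2, 14.96]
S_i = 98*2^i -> [98, 196, 392, 784, 1568]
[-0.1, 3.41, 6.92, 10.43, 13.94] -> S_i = -0.10 + 3.51*i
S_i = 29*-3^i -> [29, -87, 261, -783, 2349]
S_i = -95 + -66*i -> [-95, -161, -227, -293, -359]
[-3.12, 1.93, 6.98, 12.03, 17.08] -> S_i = -3.12 + 5.05*i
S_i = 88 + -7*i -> [88, 81, 74, 67, 60]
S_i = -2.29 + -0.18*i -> [-2.29, -2.47, -2.65, -2.83, -3.01]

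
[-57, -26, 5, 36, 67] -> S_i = -57 + 31*i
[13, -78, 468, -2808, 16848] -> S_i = 13*-6^i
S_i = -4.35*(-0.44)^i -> [-4.35, 1.91, -0.84, 0.37, -0.16]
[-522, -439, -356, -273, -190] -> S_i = -522 + 83*i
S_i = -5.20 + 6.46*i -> [-5.2, 1.26, 7.72, 14.18, 20.64]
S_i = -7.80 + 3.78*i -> [-7.8, -4.02, -0.24, 3.54, 7.32]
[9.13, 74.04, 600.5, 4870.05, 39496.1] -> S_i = 9.13*8.11^i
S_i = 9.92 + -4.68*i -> [9.92, 5.24, 0.56, -4.12, -8.8]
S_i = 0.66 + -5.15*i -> [0.66, -4.49, -9.64, -14.79, -19.94]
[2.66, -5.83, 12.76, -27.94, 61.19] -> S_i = 2.66*(-2.19)^i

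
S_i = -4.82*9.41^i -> [-4.82, -45.36, -426.8, -4016.21, -37792.49]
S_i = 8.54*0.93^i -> [8.54, 7.94, 7.39, 6.87, 6.39]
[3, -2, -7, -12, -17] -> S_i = 3 + -5*i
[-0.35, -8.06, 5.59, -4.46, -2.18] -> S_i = Random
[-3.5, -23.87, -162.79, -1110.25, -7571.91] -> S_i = -3.50*6.82^i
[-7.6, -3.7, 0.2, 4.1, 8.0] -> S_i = -7.60 + 3.90*i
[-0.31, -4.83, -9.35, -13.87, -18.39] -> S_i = -0.31 + -4.52*i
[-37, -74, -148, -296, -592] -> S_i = -37*2^i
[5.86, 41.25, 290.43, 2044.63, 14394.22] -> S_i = 5.86*7.04^i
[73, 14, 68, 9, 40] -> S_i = Random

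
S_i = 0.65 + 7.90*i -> [0.65, 8.55, 16.45, 24.35, 32.25]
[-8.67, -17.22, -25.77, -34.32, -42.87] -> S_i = -8.67 + -8.55*i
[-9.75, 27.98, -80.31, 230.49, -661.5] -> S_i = -9.75*(-2.87)^i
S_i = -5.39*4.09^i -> [-5.39, -22.05, -90.16, -368.77, -1508.28]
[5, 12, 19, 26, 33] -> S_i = 5 + 7*i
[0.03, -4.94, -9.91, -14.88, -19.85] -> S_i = 0.03 + -4.97*i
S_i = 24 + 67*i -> [24, 91, 158, 225, 292]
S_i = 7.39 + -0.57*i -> [7.39, 6.82, 6.25, 5.68, 5.11]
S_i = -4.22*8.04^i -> [-4.22, -33.93, -272.79, -2193.21, -17633.42]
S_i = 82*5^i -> [82, 410, 2050, 10250, 51250]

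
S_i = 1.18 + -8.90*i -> [1.18, -7.72, -16.62, -25.52, -34.42]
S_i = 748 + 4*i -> [748, 752, 756, 760, 764]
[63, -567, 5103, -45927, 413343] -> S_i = 63*-9^i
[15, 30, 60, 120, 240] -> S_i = 15*2^i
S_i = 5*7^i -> [5, 35, 245, 1715, 12005]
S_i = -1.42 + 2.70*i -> [-1.42, 1.28, 3.98, 6.68, 9.38]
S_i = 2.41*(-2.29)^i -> [2.41, -5.52, 12.64, -28.94, 66.28]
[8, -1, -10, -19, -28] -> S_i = 8 + -9*i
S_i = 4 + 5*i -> [4, 9, 14, 19, 24]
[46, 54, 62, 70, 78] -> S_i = 46 + 8*i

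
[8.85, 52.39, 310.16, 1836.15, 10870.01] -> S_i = 8.85*5.92^i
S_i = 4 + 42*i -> [4, 46, 88, 130, 172]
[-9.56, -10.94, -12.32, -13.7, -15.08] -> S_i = -9.56 + -1.38*i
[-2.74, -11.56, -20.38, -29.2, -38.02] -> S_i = -2.74 + -8.82*i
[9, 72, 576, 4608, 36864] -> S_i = 9*8^i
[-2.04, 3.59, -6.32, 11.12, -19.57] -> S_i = -2.04*(-1.76)^i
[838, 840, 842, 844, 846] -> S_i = 838 + 2*i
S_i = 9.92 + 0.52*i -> [9.92, 10.44, 10.96, 11.48, 12.0]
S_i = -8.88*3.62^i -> [-8.88, -32.15, -116.37, -421.25, -1524.92]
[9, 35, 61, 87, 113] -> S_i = 9 + 26*i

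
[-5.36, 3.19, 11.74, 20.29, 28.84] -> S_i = -5.36 + 8.55*i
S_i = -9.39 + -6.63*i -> [-9.39, -16.02, -22.65, -29.28, -35.91]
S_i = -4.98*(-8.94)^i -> [-4.98, 44.52, -398.02, 3558.29, -31811.15]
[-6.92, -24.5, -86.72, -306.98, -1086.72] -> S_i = -6.92*3.54^i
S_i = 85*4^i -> [85, 340, 1360, 5440, 21760]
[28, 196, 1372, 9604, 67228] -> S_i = 28*7^i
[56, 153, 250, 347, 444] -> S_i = 56 + 97*i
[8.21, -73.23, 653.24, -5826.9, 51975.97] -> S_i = 8.21*(-8.92)^i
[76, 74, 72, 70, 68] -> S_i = 76 + -2*i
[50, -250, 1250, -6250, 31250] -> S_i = 50*-5^i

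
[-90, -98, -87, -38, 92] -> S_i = Random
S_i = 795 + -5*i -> [795, 790, 785, 780, 775]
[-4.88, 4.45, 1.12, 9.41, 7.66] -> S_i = Random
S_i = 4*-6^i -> [4, -24, 144, -864, 5184]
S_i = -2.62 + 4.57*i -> [-2.62, 1.95, 6.52, 11.09, 15.66]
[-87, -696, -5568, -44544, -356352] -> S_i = -87*8^i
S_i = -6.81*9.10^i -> [-6.81, -61.97, -563.94, -5131.82, -46699.55]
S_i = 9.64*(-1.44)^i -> [9.64, -13.88, 19.99, -28.78, 41.45]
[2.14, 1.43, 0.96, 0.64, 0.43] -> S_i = 2.14*0.67^i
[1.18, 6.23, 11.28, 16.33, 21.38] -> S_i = 1.18 + 5.05*i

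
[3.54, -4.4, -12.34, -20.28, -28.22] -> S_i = 3.54 + -7.94*i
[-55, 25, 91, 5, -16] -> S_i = Random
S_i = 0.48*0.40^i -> [0.48, 0.19, 0.08, 0.03, 0.01]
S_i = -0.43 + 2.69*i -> [-0.43, 2.26, 4.95, 7.64, 10.33]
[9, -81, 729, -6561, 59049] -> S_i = 9*-9^i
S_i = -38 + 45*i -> [-38, 7, 52, 97, 142]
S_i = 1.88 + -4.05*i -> [1.88, -2.17, -6.22, -10.27, -14.32]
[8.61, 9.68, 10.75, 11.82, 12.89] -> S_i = 8.61 + 1.07*i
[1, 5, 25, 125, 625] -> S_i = 1*5^i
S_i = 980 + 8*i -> [980, 988, 996, 1004, 1012]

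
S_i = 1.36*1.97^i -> [1.36, 2.68, 5.28, 10.4, 20.48]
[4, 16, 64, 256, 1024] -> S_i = 4*4^i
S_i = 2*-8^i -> [2, -16, 128, -1024, 8192]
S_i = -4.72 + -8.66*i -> [-4.72, -13.38, -22.04, -30.7, -39.36]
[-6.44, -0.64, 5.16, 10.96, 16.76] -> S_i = -6.44 + 5.80*i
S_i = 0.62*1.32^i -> [0.62, 0.82, 1.08, 1.43, 1.88]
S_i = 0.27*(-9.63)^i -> [0.27, -2.6, 25.04, -241.13, 2322.04]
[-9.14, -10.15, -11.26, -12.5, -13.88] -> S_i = -9.14*1.11^i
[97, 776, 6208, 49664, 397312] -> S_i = 97*8^i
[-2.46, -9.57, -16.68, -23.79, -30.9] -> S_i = -2.46 + -7.11*i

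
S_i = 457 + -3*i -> [457, 454, 451, 448, 445]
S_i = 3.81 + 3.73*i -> [3.81, 7.54, 11.27, 15.0, 18.73]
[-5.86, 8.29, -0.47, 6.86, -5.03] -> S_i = Random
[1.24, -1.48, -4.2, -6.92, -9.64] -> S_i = 1.24 + -2.72*i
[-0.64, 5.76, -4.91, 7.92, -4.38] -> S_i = Random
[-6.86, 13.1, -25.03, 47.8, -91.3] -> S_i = -6.86*(-1.91)^i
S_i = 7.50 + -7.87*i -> [7.5, -0.37, -8.24, -16.11, -23.98]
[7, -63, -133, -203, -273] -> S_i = 7 + -70*i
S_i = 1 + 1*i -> [1, 2, 3, 4, 5]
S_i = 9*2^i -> [9, 18, 36, 72, 144]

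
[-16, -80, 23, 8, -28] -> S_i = Random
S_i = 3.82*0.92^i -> [3.82, 3.51, 3.23, 2.97, 2.74]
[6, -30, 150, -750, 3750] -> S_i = 6*-5^i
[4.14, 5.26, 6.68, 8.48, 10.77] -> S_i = 4.14*1.27^i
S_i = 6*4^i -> [6, 24, 96, 384, 1536]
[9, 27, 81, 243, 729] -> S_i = 9*3^i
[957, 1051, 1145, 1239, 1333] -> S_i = 957 + 94*i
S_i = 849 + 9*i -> [849, 858, 867, 876, 885]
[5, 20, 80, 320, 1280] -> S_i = 5*4^i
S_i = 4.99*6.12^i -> [4.99, 30.54, 186.9, 1143.81, 7000.13]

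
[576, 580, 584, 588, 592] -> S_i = 576 + 4*i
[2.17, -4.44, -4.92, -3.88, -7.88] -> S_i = Random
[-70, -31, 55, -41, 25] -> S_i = Random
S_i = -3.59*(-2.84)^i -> [-3.59, 10.2, -28.96, 82.23, -233.54]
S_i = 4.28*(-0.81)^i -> [4.28, -3.47, 2.81, -2.27, 1.84]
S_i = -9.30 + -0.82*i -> [-9.3, -10.12, -10.94, -11.76, -12.58]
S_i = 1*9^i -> [1, 9, 81, 729, 6561]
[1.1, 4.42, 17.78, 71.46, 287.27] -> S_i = 1.10*4.02^i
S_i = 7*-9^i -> [7, -63, 567, -5103, 45927]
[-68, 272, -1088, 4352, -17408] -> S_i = -68*-4^i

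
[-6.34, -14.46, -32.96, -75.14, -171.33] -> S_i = -6.34*2.28^i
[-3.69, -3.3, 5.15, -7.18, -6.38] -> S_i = Random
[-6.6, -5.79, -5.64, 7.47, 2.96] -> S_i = Random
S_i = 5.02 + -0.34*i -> [5.02, 4.68, 4.34, 4.0, 3.66]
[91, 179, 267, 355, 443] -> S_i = 91 + 88*i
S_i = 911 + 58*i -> [911, 969, 1027, 1085, 1143]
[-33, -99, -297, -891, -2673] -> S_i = -33*3^i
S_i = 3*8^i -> [3, 24, 192, 1536, 12288]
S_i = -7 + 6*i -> [-7, -1, 5, 11, 17]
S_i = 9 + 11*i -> [9, 20, 31, 42, 53]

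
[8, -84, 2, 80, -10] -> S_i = Random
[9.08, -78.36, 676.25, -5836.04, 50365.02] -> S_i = 9.08*(-8.63)^i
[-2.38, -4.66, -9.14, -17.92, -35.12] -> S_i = -2.38*1.96^i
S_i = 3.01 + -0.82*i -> [3.01, 2.19, 1.37, 0.55, -0.27]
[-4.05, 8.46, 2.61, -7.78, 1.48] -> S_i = Random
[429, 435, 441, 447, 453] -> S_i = 429 + 6*i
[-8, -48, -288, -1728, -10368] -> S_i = -8*6^i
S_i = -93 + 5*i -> [-93, -88, -83, -78, -73]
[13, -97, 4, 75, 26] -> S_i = Random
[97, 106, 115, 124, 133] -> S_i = 97 + 9*i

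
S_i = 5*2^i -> [5, 10, 20, 40, 80]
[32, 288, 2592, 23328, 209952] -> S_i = 32*9^i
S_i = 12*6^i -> [12, 72, 432, 2592, 15552]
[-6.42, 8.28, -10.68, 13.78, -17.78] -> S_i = -6.42*(-1.29)^i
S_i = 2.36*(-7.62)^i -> [2.36, -17.98, 137.03, -1044.18, 7956.68]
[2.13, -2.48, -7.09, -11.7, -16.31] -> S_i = 2.13 + -4.61*i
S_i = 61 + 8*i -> [61, 69, 77, 85, 93]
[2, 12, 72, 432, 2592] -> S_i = 2*6^i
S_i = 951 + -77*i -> [951, 874, 797, 720, 643]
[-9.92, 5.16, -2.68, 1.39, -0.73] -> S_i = -9.92*(-0.52)^i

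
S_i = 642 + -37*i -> [642, 605, 568, 531, 494]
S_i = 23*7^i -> [23, 161, 1127, 7889, 55223]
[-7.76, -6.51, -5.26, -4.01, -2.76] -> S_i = -7.76 + 1.25*i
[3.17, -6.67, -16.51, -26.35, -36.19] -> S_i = 3.17 + -9.84*i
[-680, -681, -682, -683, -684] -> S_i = -680 + -1*i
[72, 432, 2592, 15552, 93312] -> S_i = 72*6^i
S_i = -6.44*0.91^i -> [-6.44, -5.86, -5.33, -4.85, -4.42]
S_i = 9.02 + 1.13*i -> [9.02, 10.15, 11.28, 12.41, 13.54]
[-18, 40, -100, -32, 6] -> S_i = Random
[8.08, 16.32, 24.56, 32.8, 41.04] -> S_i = 8.08 + 8.24*i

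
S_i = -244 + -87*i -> [-244, -331, -418, -505, -592]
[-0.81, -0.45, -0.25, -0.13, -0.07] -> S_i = -0.81*0.55^i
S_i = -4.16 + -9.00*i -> [-4.16, -13.16, -22.16, -31.16, -40.16]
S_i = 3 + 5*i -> [3, 8, 13, 18, 23]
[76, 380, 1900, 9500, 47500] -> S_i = 76*5^i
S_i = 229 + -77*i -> [229, 152, 75, -2, -79]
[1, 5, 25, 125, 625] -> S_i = 1*5^i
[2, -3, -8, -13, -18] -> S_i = 2 + -5*i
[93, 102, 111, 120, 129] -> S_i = 93 + 9*i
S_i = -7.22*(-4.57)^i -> [-7.22, 33.0, -150.79, 689.11, -3149.21]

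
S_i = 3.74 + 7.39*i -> [3.74, 11.13, 18.52, 25.91, 33.3]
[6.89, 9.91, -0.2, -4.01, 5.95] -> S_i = Random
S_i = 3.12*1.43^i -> [3.12, 4.46, 6.38, 9.12, 13.05]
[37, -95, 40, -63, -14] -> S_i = Random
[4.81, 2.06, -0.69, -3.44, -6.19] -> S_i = 4.81 + -2.75*i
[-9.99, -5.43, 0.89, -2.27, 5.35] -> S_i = Random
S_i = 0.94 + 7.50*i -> [0.94, 8.44, 15.94, 23.44, 30.94]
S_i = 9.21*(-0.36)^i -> [9.21, -3.32, 1.19, -0.43, 0.15]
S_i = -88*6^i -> [-88, -528, -3168, -19008, -114048]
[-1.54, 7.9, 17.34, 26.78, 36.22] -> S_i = -1.54 + 9.44*i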